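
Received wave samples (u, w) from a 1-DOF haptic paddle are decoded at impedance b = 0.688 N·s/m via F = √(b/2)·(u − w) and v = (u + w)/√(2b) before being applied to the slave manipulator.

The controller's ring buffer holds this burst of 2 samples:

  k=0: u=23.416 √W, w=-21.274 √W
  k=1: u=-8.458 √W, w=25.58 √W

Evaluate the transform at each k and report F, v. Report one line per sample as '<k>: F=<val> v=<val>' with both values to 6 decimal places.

0: F=26.211361 v=1.826040
1: F=-19.963802 v=14.596384

k=0: u−w=44.690000, u+w=2.142000; √(b/2)=0.586515, √(2b)=1.173030; F=0.586515×44.69=26.211361, v=2.142000/1.173030=1.826040
k=1: u−w=-34.038000, u+w=17.122000; √(b/2)=0.586515, √(2b)=1.173030; F=0.586515×(-34.038)=-19.963802, v=17.122000/1.173030=14.596384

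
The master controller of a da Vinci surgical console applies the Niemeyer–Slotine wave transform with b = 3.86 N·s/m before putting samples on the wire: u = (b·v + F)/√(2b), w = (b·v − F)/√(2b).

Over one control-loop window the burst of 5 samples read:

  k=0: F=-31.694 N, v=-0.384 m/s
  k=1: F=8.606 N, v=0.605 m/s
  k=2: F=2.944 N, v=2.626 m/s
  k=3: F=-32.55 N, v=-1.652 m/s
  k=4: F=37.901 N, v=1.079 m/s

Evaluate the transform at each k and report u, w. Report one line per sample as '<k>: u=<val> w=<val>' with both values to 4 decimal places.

0: u=-11.9404 w=10.8735
1: u=3.9379 w=-2.2569
2: u=4.7077 w=2.5886
3: u=-14.0100 w=9.4200
4: u=15.1399 w=-12.1419

k=0: b·v=3.86×(-0.384)=-1.4822; √(2b)=2.7785; u=(-1.4822+(-31.694))/2.7785=-11.9404, w=(-1.4822−(-31.694))/2.7785=10.8735
k=1: b·v=3.86×0.605=2.3353; √(2b)=2.7785; u=(2.3353+8.606)/2.7785=3.9379, w=(2.3353−8.606)/2.7785=-2.2569
k=2: b·v=3.86×2.626=10.1364; √(2b)=2.7785; u=(10.1364+2.944)/2.7785=4.7077, w=(10.1364−2.944)/2.7785=2.5886
k=3: b·v=3.86×(-1.652)=-6.3767; √(2b)=2.7785; u=(-6.3767+(-32.55))/2.7785=-14.0100, w=(-6.3767−(-32.55))/2.7785=9.4200
k=4: b·v=3.86×1.079=4.1649; √(2b)=2.7785; u=(4.1649+37.901)/2.7785=15.1399, w=(4.1649−37.901)/2.7785=-12.1419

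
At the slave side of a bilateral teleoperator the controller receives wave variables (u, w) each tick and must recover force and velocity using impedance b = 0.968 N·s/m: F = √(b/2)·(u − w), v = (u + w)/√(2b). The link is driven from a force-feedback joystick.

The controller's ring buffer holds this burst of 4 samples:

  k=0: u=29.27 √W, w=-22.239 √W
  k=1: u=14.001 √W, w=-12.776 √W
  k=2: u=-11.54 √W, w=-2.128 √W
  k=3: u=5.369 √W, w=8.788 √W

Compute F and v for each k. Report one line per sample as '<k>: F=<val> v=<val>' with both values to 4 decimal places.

0: F=35.8349 v=5.0532
1: F=18.6288 v=0.8804
2: F=-6.5479 v=-9.8232
3: F=-2.3786 v=10.1746

k=0: u−w=51.5090, u+w=7.0310; √(b/2)=0.6957, √(2b)=1.3914; F=0.6957×51.509=35.8349, v=7.0310/1.3914=5.0532
k=1: u−w=26.7770, u+w=1.2250; √(b/2)=0.6957, √(2b)=1.3914; F=0.6957×26.777=18.6288, v=1.2250/1.3914=0.8804
k=2: u−w=-9.4120, u+w=-13.6680; √(b/2)=0.6957, √(2b)=1.3914; F=0.6957×(-9.412)=-6.5479, v=-13.6680/1.3914=-9.8232
k=3: u−w=-3.4190, u+w=14.1570; √(b/2)=0.6957, √(2b)=1.3914; F=0.6957×(-3.419)=-2.3786, v=14.1570/1.3914=10.1746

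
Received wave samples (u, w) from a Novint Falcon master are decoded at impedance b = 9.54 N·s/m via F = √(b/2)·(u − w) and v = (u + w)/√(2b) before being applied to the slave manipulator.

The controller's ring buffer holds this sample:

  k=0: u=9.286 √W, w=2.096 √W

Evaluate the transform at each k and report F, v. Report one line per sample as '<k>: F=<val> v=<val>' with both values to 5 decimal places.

0: F=15.70320 v=2.60573

k=0: u−w=7.19000, u+w=11.38200; √(b/2)=2.18403, √(2b)=4.36807; F=2.18403×7.19=15.70320, v=11.38200/4.36807=2.60573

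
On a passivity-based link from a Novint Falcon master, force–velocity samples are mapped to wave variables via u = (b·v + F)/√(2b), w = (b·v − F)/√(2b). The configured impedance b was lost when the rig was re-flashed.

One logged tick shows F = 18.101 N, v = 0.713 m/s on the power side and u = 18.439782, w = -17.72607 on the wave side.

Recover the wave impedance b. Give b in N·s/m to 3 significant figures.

u + w = 0.713712;  u + w = √(2b)·v, so √(2b) = 0.713712/0.713 = 1.000999.
b = (√(2b))²/2 = 1.001998/2 = 0.500999.
(Check via u − w = 2F/√(2b): u − w = 36.165852, 2F/√(2b) = 36.165885.)

b = 0.501 N·s/m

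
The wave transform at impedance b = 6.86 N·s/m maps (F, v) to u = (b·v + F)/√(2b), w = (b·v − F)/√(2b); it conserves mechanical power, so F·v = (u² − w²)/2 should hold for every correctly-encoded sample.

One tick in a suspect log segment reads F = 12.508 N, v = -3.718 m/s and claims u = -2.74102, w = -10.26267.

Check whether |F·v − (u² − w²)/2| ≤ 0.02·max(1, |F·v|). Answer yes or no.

F·v = 12.508×(-3.718) = -46.50474 W.
(u² − w²)/2 = (7.51319 − 105.32240)/2 = -48.90460 W.
|Δ| = 2.39986;  2% of max(1, |F·v|) = 0.93009.

no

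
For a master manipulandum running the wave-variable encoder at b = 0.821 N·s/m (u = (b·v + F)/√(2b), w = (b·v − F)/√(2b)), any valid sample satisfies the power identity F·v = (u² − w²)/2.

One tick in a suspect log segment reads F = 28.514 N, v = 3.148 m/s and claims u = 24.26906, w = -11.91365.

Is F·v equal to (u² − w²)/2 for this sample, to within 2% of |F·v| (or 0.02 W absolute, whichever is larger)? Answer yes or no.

no

F·v = 28.514×3.148 = 89.7621 W.
(u² − w²)/2 = (588.9873 − 141.9351)/2 = 223.5261 W.
|Δ| = 133.7640;  2% of max(1, |F·v|) = 1.7952.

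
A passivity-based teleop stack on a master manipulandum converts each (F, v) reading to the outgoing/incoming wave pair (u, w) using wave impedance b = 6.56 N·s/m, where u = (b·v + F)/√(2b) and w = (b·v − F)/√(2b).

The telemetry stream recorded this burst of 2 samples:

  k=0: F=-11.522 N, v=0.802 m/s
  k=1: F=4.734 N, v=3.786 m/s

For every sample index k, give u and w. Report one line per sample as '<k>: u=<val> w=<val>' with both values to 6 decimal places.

k=0: b·v=6.56×0.802=5.261120; √(2b)=3.622154; u=(5.261120+(-11.522))/3.622154=-1.728496, w=(5.261120−(-11.522))/3.622154=4.633464
k=1: b·v=6.56×3.786=24.836160; √(2b)=3.622154; u=(24.836160+4.734)/3.622154=8.163695, w=(24.836160−4.734)/3.622154=5.549781

0: u=-1.728496 w=4.633464
1: u=8.163695 w=5.549781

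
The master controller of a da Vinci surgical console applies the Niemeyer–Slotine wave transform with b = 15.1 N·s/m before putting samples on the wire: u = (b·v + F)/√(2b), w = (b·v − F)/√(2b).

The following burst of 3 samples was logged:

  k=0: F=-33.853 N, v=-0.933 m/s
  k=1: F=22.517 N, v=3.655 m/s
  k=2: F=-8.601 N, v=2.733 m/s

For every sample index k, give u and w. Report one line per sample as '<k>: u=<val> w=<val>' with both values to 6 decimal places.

0: u=-8.723813 w=3.596555
1: u=14.140327 w=5.945552
2: u=5.944424 w=9.074648

k=0: b·v=15.1×(-0.933)=-14.088300; √(2b)=5.495453; u=(-14.088300+(-33.853))/5.495453=-8.723813, w=(-14.088300−(-33.853))/5.495453=3.596555
k=1: b·v=15.1×3.655=55.190500; √(2b)=5.495453; u=(55.190500+22.517)/5.495453=14.140327, w=(55.190500−22.517)/5.495453=5.945552
k=2: b·v=15.1×2.733=41.268300; √(2b)=5.495453; u=(41.268300+(-8.601))/5.495453=5.944424, w=(41.268300−(-8.601))/5.495453=9.074648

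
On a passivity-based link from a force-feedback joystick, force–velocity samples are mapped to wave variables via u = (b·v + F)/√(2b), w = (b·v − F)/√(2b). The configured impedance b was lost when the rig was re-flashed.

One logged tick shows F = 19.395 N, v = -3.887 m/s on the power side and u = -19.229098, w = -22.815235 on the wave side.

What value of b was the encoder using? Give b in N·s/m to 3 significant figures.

u + w = -42.044333;  u + w = √(2b)·v, so √(2b) = -42.044333/(-3.887) = 10.816654.
b = (√(2b))²/2 = 116.999998/2 = 58.499999.
(Check via u − w = 2F/√(2b): u − w = 3.586137, 2F/√(2b) = 3.586137.)

b = 58.5 N·s/m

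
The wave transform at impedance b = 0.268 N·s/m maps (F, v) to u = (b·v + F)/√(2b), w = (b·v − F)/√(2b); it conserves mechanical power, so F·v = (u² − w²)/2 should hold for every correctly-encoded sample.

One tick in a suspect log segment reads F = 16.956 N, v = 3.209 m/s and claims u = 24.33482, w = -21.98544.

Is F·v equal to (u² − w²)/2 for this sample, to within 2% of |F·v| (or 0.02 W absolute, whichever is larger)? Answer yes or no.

yes

F·v = 16.956×3.209 = 54.41180 W.
(u² − w²)/2 = (592.18346 − 483.35957)/2 = 54.41195 W.
|Δ| = 0.00014;  2% of max(1, |F·v|) = 1.08824.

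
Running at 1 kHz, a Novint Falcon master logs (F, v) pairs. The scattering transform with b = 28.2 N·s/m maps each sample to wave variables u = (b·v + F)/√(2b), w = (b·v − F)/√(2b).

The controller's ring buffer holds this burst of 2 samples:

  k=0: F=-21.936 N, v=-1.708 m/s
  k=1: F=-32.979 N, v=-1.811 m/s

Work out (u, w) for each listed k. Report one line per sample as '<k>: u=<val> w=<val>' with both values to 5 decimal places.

0: u=-9.33444 w=-3.49263
1: u=-11.19165 w=-2.40895

k=0: b·v=28.2×(-1.708)=-48.16560; √(2b)=7.50999; u=(-48.16560+(-21.936))/7.50999=-9.33444, w=(-48.16560−(-21.936))/7.50999=-3.49263
k=1: b·v=28.2×(-1.811)=-51.07020; √(2b)=7.50999; u=(-51.07020+(-32.979))/7.50999=-11.19165, w=(-51.07020−(-32.979))/7.50999=-2.40895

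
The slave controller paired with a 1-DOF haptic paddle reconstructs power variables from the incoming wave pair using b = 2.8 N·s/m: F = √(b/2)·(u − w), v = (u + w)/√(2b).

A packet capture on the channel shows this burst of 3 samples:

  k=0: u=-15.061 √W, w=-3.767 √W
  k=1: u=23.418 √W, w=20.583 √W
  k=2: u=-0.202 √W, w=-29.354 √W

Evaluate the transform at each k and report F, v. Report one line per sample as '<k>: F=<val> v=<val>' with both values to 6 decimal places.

0: F=-13.363241 v=-7.956282
1: F=3.354417 v=18.593816
2: F=34.493112 v=-12.489690

k=0: u−w=-11.294000, u+w=-18.828000; √(b/2)=1.183216, √(2b)=2.366432; F=1.183216×(-11.294)=-13.363241, v=-18.828000/2.366432=-7.956282
k=1: u−w=2.835000, u+w=44.001000; √(b/2)=1.183216, √(2b)=2.366432; F=1.183216×2.835=3.354417, v=44.001000/2.366432=18.593816
k=2: u−w=29.152000, u+w=-29.556000; √(b/2)=1.183216, √(2b)=2.366432; F=1.183216×29.152=34.493112, v=-29.556000/2.366432=-12.489690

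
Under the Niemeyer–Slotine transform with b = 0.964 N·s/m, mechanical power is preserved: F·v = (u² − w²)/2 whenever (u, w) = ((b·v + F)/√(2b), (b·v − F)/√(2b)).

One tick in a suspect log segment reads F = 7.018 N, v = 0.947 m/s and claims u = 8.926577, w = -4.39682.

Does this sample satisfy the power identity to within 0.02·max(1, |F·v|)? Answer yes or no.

no

F·v = 7.018×0.947 = 6.646046 W.
(u² − w²)/2 = (79.683777 − 19.332026)/2 = 30.175875 W.
|Δ| = 23.529829;  2% of max(1, |F·v|) = 0.132921.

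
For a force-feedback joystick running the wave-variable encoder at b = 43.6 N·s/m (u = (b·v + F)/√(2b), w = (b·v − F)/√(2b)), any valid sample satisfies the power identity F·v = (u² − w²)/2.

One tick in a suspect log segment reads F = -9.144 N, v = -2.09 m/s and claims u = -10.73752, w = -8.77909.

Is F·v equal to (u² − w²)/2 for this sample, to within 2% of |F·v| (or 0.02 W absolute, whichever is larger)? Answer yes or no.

yes

F·v = (-9.144)×(-2.09) = 19.11096 W.
(u² − w²)/2 = (115.29434 − 77.07242)/2 = 19.11096 W.
|Δ| = 0.00000;  2% of max(1, |F·v|) = 0.38222.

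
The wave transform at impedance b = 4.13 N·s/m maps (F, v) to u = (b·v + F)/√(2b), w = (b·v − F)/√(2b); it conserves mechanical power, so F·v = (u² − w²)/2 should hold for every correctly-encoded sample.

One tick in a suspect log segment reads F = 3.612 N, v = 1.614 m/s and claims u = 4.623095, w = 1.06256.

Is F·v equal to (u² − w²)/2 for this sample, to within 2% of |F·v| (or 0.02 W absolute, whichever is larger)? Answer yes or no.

no

F·v = 3.612×1.614 = 5.829768 W.
(u² − w²)/2 = (21.373007 − 1.129034)/2 = 10.121987 W.
|Δ| = 4.292219;  2% of max(1, |F·v|) = 0.116595.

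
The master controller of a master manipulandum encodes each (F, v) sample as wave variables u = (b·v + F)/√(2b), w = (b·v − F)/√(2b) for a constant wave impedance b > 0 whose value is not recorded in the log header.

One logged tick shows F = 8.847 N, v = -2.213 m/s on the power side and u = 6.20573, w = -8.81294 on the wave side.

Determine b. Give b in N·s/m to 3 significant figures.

b = 0.694 N·s/m

u + w = -2.60721;  u + w = √(2b)·v, so √(2b) = -2.60721/(-2.213) = 1.17813.
b = (√(2b))²/2 = 1.38800/2 = 0.69400.
(Check via u − w = 2F/√(2b): u − w = 15.01867, 2F/√(2b) = 15.01867.)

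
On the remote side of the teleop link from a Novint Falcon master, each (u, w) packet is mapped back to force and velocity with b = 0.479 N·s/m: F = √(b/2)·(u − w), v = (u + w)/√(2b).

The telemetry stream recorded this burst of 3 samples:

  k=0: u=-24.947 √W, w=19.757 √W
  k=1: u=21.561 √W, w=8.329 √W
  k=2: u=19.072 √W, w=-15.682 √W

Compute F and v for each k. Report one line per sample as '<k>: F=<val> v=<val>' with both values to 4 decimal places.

0: F=-21.8776 v=-5.3025
1: F=6.4756 v=30.5382
2: F=17.0082 v=3.4635

k=0: u−w=-44.7040, u+w=-5.1900; √(b/2)=0.4894, √(2b)=0.9788; F=0.4894×(-44.704)=-21.8776, v=-5.1900/0.9788=-5.3025
k=1: u−w=13.2320, u+w=29.8900; √(b/2)=0.4894, √(2b)=0.9788; F=0.4894×13.232=6.4756, v=29.8900/0.9788=30.5382
k=2: u−w=34.7540, u+w=3.3900; √(b/2)=0.4894, √(2b)=0.9788; F=0.4894×34.754=17.0082, v=3.3900/0.9788=3.4635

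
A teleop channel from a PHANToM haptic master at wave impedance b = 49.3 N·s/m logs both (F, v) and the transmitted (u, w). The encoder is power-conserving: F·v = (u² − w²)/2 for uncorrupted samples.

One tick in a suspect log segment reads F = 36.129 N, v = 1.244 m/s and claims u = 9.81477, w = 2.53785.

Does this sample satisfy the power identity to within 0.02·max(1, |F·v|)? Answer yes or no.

yes

F·v = 36.129×1.244 = 44.9445 W.
(u² − w²)/2 = (96.3297 − 6.4407)/2 = 44.9445 W.
|Δ| = 0.0000;  2% of max(1, |F·v|) = 0.8989.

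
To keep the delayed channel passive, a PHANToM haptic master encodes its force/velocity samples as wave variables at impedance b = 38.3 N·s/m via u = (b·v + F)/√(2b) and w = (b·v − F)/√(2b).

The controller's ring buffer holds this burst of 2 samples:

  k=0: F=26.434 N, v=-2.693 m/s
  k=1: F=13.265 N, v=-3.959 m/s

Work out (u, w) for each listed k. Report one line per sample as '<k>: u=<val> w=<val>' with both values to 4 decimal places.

k=0: b·v=38.3×(-2.693)=-103.1419; √(2b)=8.7521; u=(-103.1419+26.434)/8.7521=-8.7645, w=(-103.1419−26.434)/8.7521=-14.8050
k=1: b·v=38.3×(-3.959)=-151.6297; √(2b)=8.7521; u=(-151.6297+13.265)/8.7521=-15.8092, w=(-151.6297−13.265)/8.7521=-18.8405

0: u=-8.7645 w=-14.8050
1: u=-15.8092 w=-18.8405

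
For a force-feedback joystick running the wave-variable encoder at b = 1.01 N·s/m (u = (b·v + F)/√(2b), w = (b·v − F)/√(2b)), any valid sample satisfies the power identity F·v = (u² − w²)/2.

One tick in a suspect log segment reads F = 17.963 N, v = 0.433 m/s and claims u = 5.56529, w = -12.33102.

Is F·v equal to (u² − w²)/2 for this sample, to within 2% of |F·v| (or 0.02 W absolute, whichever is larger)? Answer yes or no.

no

F·v = 17.963×0.433 = 7.77798 W.
(u² − w²)/2 = (30.97245 − 152.05405)/2 = -60.54080 W.
|Δ| = 68.31878;  2% of max(1, |F·v|) = 0.15556.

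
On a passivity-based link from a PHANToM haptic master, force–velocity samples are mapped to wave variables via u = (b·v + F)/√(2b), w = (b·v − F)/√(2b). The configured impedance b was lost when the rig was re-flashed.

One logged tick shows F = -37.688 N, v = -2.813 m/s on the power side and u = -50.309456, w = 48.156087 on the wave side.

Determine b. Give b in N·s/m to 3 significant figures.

u + w = -2.153369;  u + w = √(2b)·v, so √(2b) = -2.153369/(-2.813) = 0.765506.
b = (√(2b))²/2 = 0.586000/2 = 0.293000.
(Check via u − w = 2F/√(2b): u − w = -98.465543, 2F/√(2b) = -98.465562.)

b = 0.293 N·s/m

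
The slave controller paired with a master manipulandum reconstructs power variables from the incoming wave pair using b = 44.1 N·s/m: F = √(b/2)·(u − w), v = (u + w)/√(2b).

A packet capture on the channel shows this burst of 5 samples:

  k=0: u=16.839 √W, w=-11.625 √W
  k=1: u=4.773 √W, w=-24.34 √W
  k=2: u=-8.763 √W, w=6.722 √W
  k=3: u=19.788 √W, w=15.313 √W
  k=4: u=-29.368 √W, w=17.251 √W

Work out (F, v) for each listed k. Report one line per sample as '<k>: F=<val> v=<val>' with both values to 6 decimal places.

0: F=133.659622 v=0.555184
1: F=136.707159 v=-2.083483
2: F=-72.713577 v=-0.217325
3: F=21.013449 v=3.737534
4: F=-218.910831 v=-1.290211

k=0: u−w=28.464000, u+w=5.214000; √(b/2)=4.695743, √(2b)=9.391486; F=4.695743×28.464=133.659622, v=5.214000/9.391486=0.555184
k=1: u−w=29.113000, u+w=-19.567000; √(b/2)=4.695743, √(2b)=9.391486; F=4.695743×29.113=136.707159, v=-19.567000/9.391486=-2.083483
k=2: u−w=-15.485000, u+w=-2.041000; √(b/2)=4.695743, √(2b)=9.391486; F=4.695743×(-15.485)=-72.713577, v=-2.041000/9.391486=-0.217325
k=3: u−w=4.475000, u+w=35.101000; √(b/2)=4.695743, √(2b)=9.391486; F=4.695743×4.475=21.013449, v=35.101000/9.391486=3.737534
k=4: u−w=-46.619000, u+w=-12.117000; √(b/2)=4.695743, √(2b)=9.391486; F=4.695743×(-46.619)=-218.910831, v=-12.117000/9.391486=-1.290211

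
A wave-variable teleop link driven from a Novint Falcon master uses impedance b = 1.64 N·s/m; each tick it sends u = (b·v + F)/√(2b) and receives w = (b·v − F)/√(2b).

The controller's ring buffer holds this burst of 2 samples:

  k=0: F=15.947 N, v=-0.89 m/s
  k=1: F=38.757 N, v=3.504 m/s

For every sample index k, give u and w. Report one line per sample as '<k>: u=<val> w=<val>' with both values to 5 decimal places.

0: u=7.99933 w=-9.61119
1: u=24.57298 w=-18.22697

k=0: b·v=1.64×(-0.89)=-1.45960; √(2b)=1.81108; u=(-1.45960+15.947)/1.81108=7.99933, w=(-1.45960−15.947)/1.81108=-9.61119
k=1: b·v=1.64×3.504=5.74656; √(2b)=1.81108; u=(5.74656+38.757)/1.81108=24.57298, w=(5.74656−38.757)/1.81108=-18.22697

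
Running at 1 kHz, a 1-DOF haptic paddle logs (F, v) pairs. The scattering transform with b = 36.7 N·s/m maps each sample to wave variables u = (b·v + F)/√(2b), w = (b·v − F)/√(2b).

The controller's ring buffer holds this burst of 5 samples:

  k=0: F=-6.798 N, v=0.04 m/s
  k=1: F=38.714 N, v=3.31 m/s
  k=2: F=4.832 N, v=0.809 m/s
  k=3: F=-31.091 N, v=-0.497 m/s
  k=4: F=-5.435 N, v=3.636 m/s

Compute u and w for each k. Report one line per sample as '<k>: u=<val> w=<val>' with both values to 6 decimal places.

0: u=-0.622127 w=0.964822
1: u=18.697782 w=9.660246
2: u=4.029505 w=2.901505
3: u=-5.757991 w=1.500004
4: u=14.941114 w=16.209880

k=0: b·v=36.7×0.04=1.468000; √(2b)=8.567380; u=(1.468000+(-6.798))/8.567380=-0.622127, w=(1.468000−(-6.798))/8.567380=0.964822
k=1: b·v=36.7×3.31=121.477000; √(2b)=8.567380; u=(121.477000+38.714)/8.567380=18.697782, w=(121.477000−38.714)/8.567380=9.660246
k=2: b·v=36.7×0.809=29.690300; √(2b)=8.567380; u=(29.690300+4.832)/8.567380=4.029505, w=(29.690300−4.832)/8.567380=2.901505
k=3: b·v=36.7×(-0.497)=-18.239900; √(2b)=8.567380; u=(-18.239900+(-31.091))/8.567380=-5.757991, w=(-18.239900−(-31.091))/8.567380=1.500004
k=4: b·v=36.7×3.636=133.441200; √(2b)=8.567380; u=(133.441200+(-5.435))/8.567380=14.941114, w=(133.441200−(-5.435))/8.567380=16.209880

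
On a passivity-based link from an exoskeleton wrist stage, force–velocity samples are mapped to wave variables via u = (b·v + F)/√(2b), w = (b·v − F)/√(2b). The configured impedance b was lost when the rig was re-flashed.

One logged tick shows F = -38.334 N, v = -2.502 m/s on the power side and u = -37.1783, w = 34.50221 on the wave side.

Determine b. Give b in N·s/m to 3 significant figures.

b = 0.572 N·s/m

u + w = -2.6761;  u + w = √(2b)·v, so √(2b) = -2.6761/(-2.502) = 1.0696.
b = (√(2b))²/2 = 1.1440/2 = 0.5720.
(Check via u − w = 2F/√(2b): u − w = -71.6805, 2F/√(2b) = -71.6805.)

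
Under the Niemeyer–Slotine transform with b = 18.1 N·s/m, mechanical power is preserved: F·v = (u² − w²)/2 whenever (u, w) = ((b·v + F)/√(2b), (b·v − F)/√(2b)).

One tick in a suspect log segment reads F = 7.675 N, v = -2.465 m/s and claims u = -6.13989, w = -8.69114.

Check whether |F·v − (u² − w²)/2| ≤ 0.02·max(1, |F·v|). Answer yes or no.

F·v = 7.675×(-2.465) = -18.9189 W.
(u² − w²)/2 = (37.6982 − 75.5359)/2 = -18.9188 W.
|Δ| = 0.0000;  2% of max(1, |F·v|) = 0.3784.

yes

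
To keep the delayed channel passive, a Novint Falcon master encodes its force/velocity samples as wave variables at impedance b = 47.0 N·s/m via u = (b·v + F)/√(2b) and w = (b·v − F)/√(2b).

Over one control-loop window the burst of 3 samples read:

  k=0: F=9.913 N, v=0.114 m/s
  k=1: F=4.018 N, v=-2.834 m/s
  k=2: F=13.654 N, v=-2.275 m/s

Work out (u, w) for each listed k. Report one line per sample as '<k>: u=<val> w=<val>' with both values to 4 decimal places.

0: u=1.5751 w=-0.4698
1: u=-13.3239 w=-14.1527
2: u=-9.6202 w=-12.4368

k=0: b·v=47.0×0.114=5.3580; √(2b)=9.6954; u=(5.3580+9.913)/9.6954=1.5751, w=(5.3580−9.913)/9.6954=-0.4698
k=1: b·v=47.0×(-2.834)=-133.1980; √(2b)=9.6954; u=(-133.1980+4.018)/9.6954=-13.3239, w=(-133.1980−4.018)/9.6954=-14.1527
k=2: b·v=47.0×(-2.275)=-106.9250; √(2b)=9.6954; u=(-106.9250+13.654)/9.6954=-9.6202, w=(-106.9250−13.654)/9.6954=-12.4368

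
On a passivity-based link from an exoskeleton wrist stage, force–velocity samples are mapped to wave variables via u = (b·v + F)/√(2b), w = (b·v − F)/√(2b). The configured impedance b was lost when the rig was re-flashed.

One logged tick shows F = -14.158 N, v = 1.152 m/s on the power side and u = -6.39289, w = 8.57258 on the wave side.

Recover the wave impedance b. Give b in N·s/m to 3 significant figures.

b = 1.79 N·s/m

u + w = 2.17969;  u + w = √(2b)·v, so √(2b) = 2.17969/1.152 = 1.89209.
b = (√(2b))²/2 = 3.58001/2 = 1.79001.
(Check via u − w = 2F/√(2b): u − w = -14.96547, 2F/√(2b) = -14.96545.)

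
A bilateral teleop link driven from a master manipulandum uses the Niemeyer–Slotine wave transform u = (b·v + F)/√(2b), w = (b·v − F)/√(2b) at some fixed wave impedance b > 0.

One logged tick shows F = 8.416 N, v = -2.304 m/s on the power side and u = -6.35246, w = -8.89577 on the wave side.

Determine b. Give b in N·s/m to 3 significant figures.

b = 21.9 N·s/m

u + w = -15.24823;  u + w = √(2b)·v, so √(2b) = -15.24823/(-2.304) = 6.61816.
b = (√(2b))²/2 = 43.79998/2 = 21.89999.
(Check via u − w = 2F/√(2b): u − w = 2.54331, 2F/√(2b) = 2.54331.)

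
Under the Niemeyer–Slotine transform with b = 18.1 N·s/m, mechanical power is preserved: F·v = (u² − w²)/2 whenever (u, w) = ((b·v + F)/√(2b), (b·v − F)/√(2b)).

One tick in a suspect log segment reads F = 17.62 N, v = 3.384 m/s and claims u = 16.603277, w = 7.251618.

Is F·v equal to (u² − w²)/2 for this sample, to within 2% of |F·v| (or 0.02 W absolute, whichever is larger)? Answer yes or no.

F·v = 17.62×3.384 = 59.626080 W.
(u² − w²)/2 = (275.668807 − 52.585964)/2 = 111.541422 W.
|Δ| = 51.915342;  2% of max(1, |F·v|) = 1.192522.

no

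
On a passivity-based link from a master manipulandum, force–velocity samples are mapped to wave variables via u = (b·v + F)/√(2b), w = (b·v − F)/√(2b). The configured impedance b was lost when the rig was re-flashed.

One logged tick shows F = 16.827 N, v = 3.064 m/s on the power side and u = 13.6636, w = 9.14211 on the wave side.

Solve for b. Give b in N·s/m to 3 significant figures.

u + w = 22.8057;  u + w = √(2b)·v, so √(2b) = 22.8057/3.064 = 7.4431.
b = (√(2b))²/2 = 55.4000/2 = 27.7000.
(Check via u − w = 2F/√(2b): u − w = 4.5215, 2F/√(2b) = 4.5215.)

b = 27.7 N·s/m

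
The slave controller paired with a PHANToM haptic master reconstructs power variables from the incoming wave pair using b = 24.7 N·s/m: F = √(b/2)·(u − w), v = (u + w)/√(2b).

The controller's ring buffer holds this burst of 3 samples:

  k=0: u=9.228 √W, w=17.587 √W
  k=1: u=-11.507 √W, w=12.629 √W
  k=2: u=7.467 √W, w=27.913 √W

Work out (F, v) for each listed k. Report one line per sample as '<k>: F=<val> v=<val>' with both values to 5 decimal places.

k=0: u−w=-8.35900, u+w=26.81500; √(b/2)=3.51426, √(2b)=7.02851; F=3.51426×(-8.359)=-29.37567, v=26.81500/7.02851=3.81517
k=1: u−w=-24.13600, u+w=1.12200; √(b/2)=3.51426, √(2b)=7.02851; F=3.51426×(-24.136)=-84.82010, v=1.12200/7.02851=0.15964
k=2: u−w=-20.44600, u+w=35.38000; √(b/2)=3.51426, √(2b)=7.02851; F=3.51426×(-20.446)=-71.85249, v=35.38000/7.02851=5.03378

0: F=-29.37567 v=3.81517
1: F=-84.82010 v=0.15964
2: F=-71.85249 v=5.03378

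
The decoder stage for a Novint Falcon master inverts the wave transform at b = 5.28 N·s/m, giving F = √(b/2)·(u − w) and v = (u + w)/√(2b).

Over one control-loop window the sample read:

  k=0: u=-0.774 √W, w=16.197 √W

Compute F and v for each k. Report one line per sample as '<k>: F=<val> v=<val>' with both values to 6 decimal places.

0: F=-27.574611 v=4.746100

k=0: u−w=-16.971000, u+w=15.423000; √(b/2)=1.624808, √(2b)=3.249615; F=1.624808×(-16.971)=-27.574611, v=15.423000/3.249615=4.746100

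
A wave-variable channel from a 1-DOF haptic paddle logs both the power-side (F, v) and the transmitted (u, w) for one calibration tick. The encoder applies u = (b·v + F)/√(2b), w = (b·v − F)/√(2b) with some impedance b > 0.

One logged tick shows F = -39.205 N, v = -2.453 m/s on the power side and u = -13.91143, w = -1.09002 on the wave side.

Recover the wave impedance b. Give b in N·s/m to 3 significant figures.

u + w = -15.0014;  u + w = √(2b)·v, so √(2b) = -15.0014/(-2.453) = 6.1156.
b = (√(2b))²/2 = 37.4000/2 = 18.7000.
(Check via u − w = 2F/√(2b): u − w = -12.8214, 2F/√(2b) = -12.8214.)

b = 18.7 N·s/m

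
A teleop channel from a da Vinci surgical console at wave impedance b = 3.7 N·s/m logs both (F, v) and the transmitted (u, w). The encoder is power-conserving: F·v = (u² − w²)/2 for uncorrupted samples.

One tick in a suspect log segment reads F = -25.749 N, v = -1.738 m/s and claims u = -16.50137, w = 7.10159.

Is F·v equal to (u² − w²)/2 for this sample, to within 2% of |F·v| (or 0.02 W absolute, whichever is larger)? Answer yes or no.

no

F·v = (-25.749)×(-1.738) = 44.7518 W.
(u² − w²)/2 = (272.2952 − 50.4326)/2 = 110.9313 W.
|Δ| = 66.1796;  2% of max(1, |F·v|) = 0.8950.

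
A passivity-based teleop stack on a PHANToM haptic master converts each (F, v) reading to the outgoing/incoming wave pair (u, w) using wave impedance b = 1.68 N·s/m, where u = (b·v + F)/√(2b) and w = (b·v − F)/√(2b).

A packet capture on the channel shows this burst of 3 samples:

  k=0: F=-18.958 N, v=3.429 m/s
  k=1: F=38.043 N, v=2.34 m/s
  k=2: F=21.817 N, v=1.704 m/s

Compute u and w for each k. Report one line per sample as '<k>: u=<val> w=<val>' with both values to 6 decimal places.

0: u=-7.199706 w=13.485167
1: u=22.898803 w=-18.609513
2: u=13.463891 w=-10.340407

k=0: b·v=1.68×3.429=5.760720; √(2b)=1.833030; u=(5.760720+(-18.958))/1.833030=-7.199706, w=(5.760720−(-18.958))/1.833030=13.485167
k=1: b·v=1.68×2.34=3.931200; √(2b)=1.833030; u=(3.931200+38.043)/1.833030=22.898803, w=(3.931200−38.043)/1.833030=-18.609513
k=2: b·v=1.68×1.704=2.862720; √(2b)=1.833030; u=(2.862720+21.817)/1.833030=13.463891, w=(2.862720−21.817)/1.833030=-10.340407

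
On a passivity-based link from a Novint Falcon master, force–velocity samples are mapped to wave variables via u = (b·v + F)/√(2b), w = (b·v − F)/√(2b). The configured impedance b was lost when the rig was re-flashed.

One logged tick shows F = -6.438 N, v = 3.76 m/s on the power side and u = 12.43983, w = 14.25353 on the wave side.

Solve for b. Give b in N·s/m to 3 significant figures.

b = 25.2 N·s/m

u + w = 26.69336;  u + w = √(2b)·v, so √(2b) = 26.69336/3.76 = 7.09930.
b = (√(2b))²/2 = 50.40003/2 = 25.20002.
(Check via u − w = 2F/√(2b): u − w = -1.81370, 2F/√(2b) = -1.81370.)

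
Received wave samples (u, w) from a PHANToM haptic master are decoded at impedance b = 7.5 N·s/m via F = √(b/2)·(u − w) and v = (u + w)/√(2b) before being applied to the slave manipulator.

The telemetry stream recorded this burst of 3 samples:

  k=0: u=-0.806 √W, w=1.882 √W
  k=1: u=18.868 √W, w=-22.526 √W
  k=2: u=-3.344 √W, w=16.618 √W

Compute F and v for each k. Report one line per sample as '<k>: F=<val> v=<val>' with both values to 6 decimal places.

0: F=-5.205290 v=0.277822
1: F=80.159136 v=-0.944492
2: F=-38.656247 v=3.427332

k=0: u−w=-2.688000, u+w=1.076000; √(b/2)=1.936492, √(2b)=3.872983; F=1.936492×(-2.688)=-5.205290, v=1.076000/3.872983=0.277822
k=1: u−w=41.394000, u+w=-3.658000; √(b/2)=1.936492, √(2b)=3.872983; F=1.936492×41.394=80.159136, v=-3.658000/3.872983=-0.944492
k=2: u−w=-19.962000, u+w=13.274000; √(b/2)=1.936492, √(2b)=3.872983; F=1.936492×(-19.962)=-38.656247, v=13.274000/3.872983=3.427332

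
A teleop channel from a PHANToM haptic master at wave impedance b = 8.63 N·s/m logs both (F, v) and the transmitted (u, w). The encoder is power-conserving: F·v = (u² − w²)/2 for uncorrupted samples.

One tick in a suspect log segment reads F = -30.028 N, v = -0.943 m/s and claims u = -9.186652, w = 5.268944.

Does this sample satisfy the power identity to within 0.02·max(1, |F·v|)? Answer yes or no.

F·v = (-30.028)×(-0.943) = 28.316404 W.
(u² − w²)/2 = (84.394575 − 27.761771)/2 = 28.316402 W.
|Δ| = 0.000002;  2% of max(1, |F·v|) = 0.566328.

yes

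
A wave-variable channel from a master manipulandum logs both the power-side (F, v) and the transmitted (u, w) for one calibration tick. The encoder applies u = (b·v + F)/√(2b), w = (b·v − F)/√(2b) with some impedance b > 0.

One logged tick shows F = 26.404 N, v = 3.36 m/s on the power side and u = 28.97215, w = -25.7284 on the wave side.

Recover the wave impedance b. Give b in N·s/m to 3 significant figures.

b = 0.466 N·s/m

u + w = 3.2437;  u + w = √(2b)·v, so √(2b) = 3.2437/3.36 = 0.9654.
b = (√(2b))²/2 = 0.9320/2 = 0.4660.
(Check via u − w = 2F/√(2b): u − w = 54.7005, 2F/√(2b) = 54.7005.)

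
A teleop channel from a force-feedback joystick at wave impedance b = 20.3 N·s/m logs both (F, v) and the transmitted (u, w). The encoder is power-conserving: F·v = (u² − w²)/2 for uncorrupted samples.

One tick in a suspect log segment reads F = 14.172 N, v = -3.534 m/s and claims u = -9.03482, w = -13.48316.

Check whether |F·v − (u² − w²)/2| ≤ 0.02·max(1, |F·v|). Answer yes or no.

yes

F·v = 14.172×(-3.534) = -50.0838 W.
(u² − w²)/2 = (81.6280 − 181.7956)/2 = -50.0838 W.
|Δ| = 0.0000;  2% of max(1, |F·v|) = 1.0017.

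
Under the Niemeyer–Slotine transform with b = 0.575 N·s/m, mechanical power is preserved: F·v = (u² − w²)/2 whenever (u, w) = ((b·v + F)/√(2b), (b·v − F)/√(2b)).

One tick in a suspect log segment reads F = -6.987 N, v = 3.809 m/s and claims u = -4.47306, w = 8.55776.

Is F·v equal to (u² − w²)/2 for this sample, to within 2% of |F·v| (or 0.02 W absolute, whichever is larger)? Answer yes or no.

F·v = (-6.987)×3.809 = -26.6135 W.
(u² − w²)/2 = (20.0083 − 73.2353)/2 = -26.6135 W.
|Δ| = 0.0000;  2% of max(1, |F·v|) = 0.5323.

yes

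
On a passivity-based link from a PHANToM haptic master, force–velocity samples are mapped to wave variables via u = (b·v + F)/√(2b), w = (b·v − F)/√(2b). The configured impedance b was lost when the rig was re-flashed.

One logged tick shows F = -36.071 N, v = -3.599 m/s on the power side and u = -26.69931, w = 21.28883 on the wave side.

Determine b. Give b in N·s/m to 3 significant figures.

b = 1.13 N·s/m

u + w = -5.4105;  u + w = √(2b)·v, so √(2b) = -5.4105/(-3.599) = 1.5033.
b = (√(2b))²/2 = 2.2600/2 = 1.1300.
(Check via u − w = 2F/√(2b): u − w = -47.9881, 2F/√(2b) = -47.9882.)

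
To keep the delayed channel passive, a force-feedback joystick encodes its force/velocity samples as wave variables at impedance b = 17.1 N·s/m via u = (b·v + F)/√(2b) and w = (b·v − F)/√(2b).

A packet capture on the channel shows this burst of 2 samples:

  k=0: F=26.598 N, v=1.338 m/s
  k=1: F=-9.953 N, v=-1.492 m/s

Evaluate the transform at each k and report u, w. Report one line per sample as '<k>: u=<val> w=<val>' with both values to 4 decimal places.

k=0: b·v=17.1×1.338=22.8798; √(2b)=5.8481; u=(22.8798+26.598)/5.8481=8.4605, w=(22.8798−26.598)/5.8481=-0.6358
k=1: b·v=17.1×(-1.492)=-25.5132; √(2b)=5.8481; u=(-25.5132+(-9.953))/5.8481=-6.0646, w=(-25.5132−(-9.953))/5.8481=-2.6607

0: u=8.4605 w=-0.6358
1: u=-6.0646 w=-2.6607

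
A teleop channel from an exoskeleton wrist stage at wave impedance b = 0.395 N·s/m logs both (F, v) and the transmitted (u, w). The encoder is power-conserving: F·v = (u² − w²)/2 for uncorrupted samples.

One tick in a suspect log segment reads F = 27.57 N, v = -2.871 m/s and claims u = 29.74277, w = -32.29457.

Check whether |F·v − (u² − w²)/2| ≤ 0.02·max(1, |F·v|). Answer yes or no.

yes

F·v = 27.57×(-2.871) = -79.1535 W.
(u² − w²)/2 = (884.6324 − 1042.9393)/2 = -79.1534 W.
|Δ| = 0.0000;  2% of max(1, |F·v|) = 1.5831.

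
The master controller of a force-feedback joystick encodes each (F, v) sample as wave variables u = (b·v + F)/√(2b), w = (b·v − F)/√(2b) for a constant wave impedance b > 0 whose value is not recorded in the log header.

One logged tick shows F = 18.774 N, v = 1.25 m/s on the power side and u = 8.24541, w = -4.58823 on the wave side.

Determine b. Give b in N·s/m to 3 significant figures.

u + w = 3.6572;  u + w = √(2b)·v, so √(2b) = 3.6572/1.25 = 2.9257.
b = (√(2b))²/2 = 8.5600/2 = 4.2800.
(Check via u − w = 2F/√(2b): u − w = 12.8336, 2F/√(2b) = 12.8337.)

b = 4.28 N·s/m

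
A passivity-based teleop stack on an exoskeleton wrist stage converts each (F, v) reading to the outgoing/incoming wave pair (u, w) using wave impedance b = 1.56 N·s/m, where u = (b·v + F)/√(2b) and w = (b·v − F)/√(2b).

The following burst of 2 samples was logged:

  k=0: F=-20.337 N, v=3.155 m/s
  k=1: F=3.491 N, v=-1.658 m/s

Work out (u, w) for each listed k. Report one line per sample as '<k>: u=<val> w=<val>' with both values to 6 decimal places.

k=0: b·v=1.56×3.155=4.921800; √(2b)=1.766352; u=(4.921800+(-20.337))/1.766352=-8.727138, w=(4.921800−(-20.337))/1.766352=14.299980
k=1: b·v=1.56×(-1.658)=-2.586480; √(2b)=1.766352; u=(-2.586480+3.491)/1.766352=0.512084, w=(-2.586480−3.491)/1.766352=-3.440696

0: u=-8.727138 w=14.299980
1: u=0.512084 w=-3.440696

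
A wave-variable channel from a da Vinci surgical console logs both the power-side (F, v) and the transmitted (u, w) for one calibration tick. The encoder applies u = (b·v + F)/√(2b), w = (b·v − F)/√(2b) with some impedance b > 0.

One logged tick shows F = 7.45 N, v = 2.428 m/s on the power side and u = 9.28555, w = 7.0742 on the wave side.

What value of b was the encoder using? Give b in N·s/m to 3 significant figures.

u + w = 16.35975;  u + w = √(2b)·v, so √(2b) = 16.35975/2.428 = 6.73795.
b = (√(2b))²/2 = 45.40001/2 = 22.70001.
(Check via u − w = 2F/√(2b): u − w = 2.21135, 2F/√(2b) = 2.21135.)

b = 22.7 N·s/m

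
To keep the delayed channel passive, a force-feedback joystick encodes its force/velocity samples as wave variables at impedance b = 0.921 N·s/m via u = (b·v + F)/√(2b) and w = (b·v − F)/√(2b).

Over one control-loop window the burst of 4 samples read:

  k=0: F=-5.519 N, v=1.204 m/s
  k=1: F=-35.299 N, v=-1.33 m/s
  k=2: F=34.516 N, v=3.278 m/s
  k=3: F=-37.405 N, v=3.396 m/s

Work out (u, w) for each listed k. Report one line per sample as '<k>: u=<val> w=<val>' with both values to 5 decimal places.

k=0: b·v=0.921×1.204=1.10888; √(2b)=1.35720; u=(1.10888+(-5.519))/1.35720=-3.24942, w=(1.10888−(-5.519))/1.35720=4.88349
k=1: b·v=0.921×(-1.33)=-1.22493; √(2b)=1.35720; u=(-1.22493+(-35.299))/1.35720=-26.91118, w=(-1.22493−(-35.299))/1.35720=25.10610
k=2: b·v=0.921×3.278=3.01904; √(2b)=1.35720; u=(3.01904+34.516)/1.35720=27.65617, w=(3.01904−34.516)/1.35720=-23.20726
k=3: b·v=0.921×3.396=3.12772; √(2b)=1.35720; u=(3.12772+(-37.405))/1.35720=-25.25583, w=(3.12772−(-37.405))/1.35720=29.86489

0: u=-3.24942 w=4.88349
1: u=-26.91118 w=25.10610
2: u=27.65617 w=-23.20726
3: u=-25.25583 w=29.86489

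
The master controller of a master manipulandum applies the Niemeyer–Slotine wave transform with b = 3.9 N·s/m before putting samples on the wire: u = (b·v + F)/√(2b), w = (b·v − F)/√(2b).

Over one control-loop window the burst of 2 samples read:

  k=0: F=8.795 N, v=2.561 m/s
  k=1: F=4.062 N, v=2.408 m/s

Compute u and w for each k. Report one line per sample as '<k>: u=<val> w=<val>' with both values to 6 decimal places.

k=0: b·v=3.9×2.561=9.987900; √(2b)=2.792848; u=(9.987900+8.795)/2.792848=6.725357, w=(9.987900−8.795)/2.792848=0.427127
k=1: b·v=3.9×2.408=9.391200; √(2b)=2.792848; u=(9.391200+4.062)/2.792848=4.817018, w=(9.391200−4.062)/2.792848=1.908160

0: u=6.725357 w=0.427127
1: u=4.817018 w=1.908160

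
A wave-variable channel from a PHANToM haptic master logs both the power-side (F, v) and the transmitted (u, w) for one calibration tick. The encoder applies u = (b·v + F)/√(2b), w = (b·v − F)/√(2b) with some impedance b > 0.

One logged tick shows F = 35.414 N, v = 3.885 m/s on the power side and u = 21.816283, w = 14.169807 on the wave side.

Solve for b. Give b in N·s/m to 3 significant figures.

b = 42.9 N·s/m

u + w = 35.986090;  u + w = √(2b)·v, so √(2b) = 35.986090/3.885 = 9.262829.
b = (√(2b))²/2 = 85.799998/2 = 42.899999.
(Check via u − w = 2F/√(2b): u − w = 7.646476, 2F/√(2b) = 7.646476.)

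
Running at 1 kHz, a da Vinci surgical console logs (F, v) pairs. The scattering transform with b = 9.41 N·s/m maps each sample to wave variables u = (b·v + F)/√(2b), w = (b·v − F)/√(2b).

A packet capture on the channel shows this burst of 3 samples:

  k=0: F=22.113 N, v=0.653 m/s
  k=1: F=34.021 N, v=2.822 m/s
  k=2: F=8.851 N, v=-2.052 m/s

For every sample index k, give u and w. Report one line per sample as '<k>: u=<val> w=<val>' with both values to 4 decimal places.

0: u=6.5137 w=-3.6808
1: u=13.9634 w=-1.7210
2: u=-2.4107 w=-6.4912

k=0: b·v=9.41×0.653=6.1447; √(2b)=4.3382; u=(6.1447+22.113)/4.3382=6.5137, w=(6.1447−22.113)/4.3382=-3.6808
k=1: b·v=9.41×2.822=26.5550; √(2b)=4.3382; u=(26.5550+34.021)/4.3382=13.9634, w=(26.5550−34.021)/4.3382=-1.7210
k=2: b·v=9.41×(-2.052)=-19.3093; √(2b)=4.3382; u=(-19.3093+8.851)/4.3382=-2.4107, w=(-19.3093−8.851)/4.3382=-6.4912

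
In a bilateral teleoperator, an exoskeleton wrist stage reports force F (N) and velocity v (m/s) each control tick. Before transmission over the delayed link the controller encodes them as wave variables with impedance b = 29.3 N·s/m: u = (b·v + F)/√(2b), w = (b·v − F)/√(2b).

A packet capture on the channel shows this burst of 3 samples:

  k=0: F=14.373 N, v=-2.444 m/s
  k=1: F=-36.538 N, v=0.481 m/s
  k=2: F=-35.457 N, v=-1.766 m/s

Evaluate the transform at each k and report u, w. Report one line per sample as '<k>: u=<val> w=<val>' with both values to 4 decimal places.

k=0: b·v=29.3×(-2.444)=-71.6092; √(2b)=7.6551; u=(-71.6092+14.373)/7.6551=-7.4769, w=(-71.6092−14.373)/7.6551=-11.2321
k=1: b·v=29.3×0.481=14.0933; √(2b)=7.6551; u=(14.0933+(-36.538))/7.6551=-2.9320, w=(14.0933−(-36.538))/7.6551=6.6141
k=2: b·v=29.3×(-1.766)=-51.7438; √(2b)=7.6551; u=(-51.7438+(-35.457))/7.6551=-11.3913, w=(-51.7438−(-35.457))/7.6551=-2.1276

0: u=-7.4769 w=-11.2321
1: u=-2.9320 w=6.6141
2: u=-11.3913 w=-2.1276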